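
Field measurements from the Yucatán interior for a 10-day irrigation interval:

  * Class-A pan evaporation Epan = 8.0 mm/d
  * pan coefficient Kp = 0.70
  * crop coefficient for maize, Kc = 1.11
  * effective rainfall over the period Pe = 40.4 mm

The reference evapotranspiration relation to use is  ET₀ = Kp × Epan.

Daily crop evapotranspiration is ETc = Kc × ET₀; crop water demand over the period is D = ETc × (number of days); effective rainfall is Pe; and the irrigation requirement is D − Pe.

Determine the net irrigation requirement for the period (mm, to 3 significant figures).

ET₀ = 0.70 × 8.0 = 5.6000 mm/d
ETc = Kc × ET₀ = 1.11 × 5.6000 = 6.2160 mm/d
Crop demand D = ETc × 10 d = 6.2160 × 10 = 62.160 mm
D − Pe = 62.160 − 40.4 = 21.760 mm

21.8 mm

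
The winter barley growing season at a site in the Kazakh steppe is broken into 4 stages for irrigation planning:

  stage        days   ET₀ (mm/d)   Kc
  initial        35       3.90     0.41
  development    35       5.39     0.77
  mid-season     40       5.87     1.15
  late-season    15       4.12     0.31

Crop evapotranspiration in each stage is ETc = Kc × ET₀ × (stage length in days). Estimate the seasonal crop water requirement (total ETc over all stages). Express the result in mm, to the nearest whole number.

initial: 0.41 × 3.90 × 35 = 55.97 mm
development: 0.77 × 5.39 × 35 = 145.26 mm
mid-season: 1.15 × 5.87 × 40 = 270.02 mm
late-season: 0.31 × 4.12 × 15 = 19.16 mm
Seasonal total = 490.41 mm

490 mm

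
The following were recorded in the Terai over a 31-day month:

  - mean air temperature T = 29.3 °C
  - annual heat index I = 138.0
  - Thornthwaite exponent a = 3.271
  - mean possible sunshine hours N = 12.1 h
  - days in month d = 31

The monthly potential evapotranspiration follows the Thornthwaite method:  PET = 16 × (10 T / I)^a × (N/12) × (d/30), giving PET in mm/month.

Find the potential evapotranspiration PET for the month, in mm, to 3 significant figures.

10T/I = 10 × 29.3 / 138.0 = 2.1232
(10T/I)^a = 2.1232^3.271 = 11.7378
Uncorrected PET = 16 × 11.7378 = 187.805 mm
Correction = (N/12)(d/30) = (12.1/12)(31/30) = 1.0419
PET = 187.805 × 1.0419 = 195.674 mm/month

196 mm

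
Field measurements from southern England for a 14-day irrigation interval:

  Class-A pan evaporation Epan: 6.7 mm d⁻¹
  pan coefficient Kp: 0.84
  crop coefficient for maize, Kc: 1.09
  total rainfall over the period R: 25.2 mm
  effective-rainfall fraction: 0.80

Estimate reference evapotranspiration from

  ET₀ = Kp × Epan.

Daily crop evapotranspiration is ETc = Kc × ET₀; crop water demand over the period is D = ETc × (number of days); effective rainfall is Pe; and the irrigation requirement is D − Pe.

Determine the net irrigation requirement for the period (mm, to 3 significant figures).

ET₀ = 0.84 × 6.7 = 5.6280 mm/d
ETc = Kc × ET₀ = 1.09 × 5.6280 = 6.1345 mm/d
Crop demand D = ETc × 14 d = 6.1345 × 14 = 85.883 mm
Pe = 0.80 × 25.2 = 20.160 mm
D − Pe = 85.883 − 20.160 = 65.723 mm

65.7 mm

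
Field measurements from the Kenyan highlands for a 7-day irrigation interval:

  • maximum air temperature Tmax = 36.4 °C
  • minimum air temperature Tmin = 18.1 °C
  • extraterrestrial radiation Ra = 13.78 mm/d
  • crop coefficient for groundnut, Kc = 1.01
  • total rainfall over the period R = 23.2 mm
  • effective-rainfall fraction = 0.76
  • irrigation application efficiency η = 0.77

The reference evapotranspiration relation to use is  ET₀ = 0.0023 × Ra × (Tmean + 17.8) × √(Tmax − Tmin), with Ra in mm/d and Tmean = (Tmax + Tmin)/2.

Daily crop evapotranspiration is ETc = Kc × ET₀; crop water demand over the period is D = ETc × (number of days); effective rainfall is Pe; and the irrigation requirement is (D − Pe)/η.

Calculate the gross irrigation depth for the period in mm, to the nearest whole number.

Tmean = (36.4 + 18.1)/2 = 27.25 °C
ET₀ = 0.0023 × 13.78 × (27.25 + 17.8) × √18.3 = 0.0023 × 13.78 × 45.05 × 4.2778 = 6.1079 mm/d
ETc = Kc × ET₀ = 1.01 × 6.1079 = 6.1690 mm/d
Crop demand D = ETc × 7 d = 6.1690 × 7 = 43.183 mm
Pe = 0.76 × 23.2 = 17.632 mm
D − Pe = 43.183 − 17.632 = 25.551 mm
Gross irrigation = 25.551 / 0.77 = 33.183 mm

33 mm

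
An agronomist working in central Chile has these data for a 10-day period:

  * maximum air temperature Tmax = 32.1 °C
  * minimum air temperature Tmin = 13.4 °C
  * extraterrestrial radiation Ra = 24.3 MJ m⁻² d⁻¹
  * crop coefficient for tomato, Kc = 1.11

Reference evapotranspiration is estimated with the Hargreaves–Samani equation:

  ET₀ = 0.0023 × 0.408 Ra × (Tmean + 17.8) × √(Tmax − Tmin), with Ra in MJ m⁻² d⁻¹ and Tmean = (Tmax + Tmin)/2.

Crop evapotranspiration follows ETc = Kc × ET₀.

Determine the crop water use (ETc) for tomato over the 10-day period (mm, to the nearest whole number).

44 mm

Tmean = (32.1 + 13.4)/2 = 22.75 °C
0.408 Ra = 0.408 × 24.3 = 9.9144 mm/d equivalent
ET₀ = 0.0023 × 9.9144 × (22.75 + 17.8) × √18.7 = 0.0023 × 9.9144 × 40.55 × 4.3243 = 3.9985 mm/d
ETc = Kc × ET₀ = 1.11 × 3.9985 = 4.4383 mm/d
Over 10 days: 4.4383 × 10 = 44.383 mm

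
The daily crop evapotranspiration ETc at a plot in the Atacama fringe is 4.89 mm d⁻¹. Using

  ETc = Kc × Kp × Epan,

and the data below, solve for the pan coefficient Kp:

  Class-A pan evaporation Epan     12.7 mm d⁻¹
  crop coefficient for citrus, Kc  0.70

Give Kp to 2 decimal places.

ETc = Kc × Kp × Epan  ⇒  Kp = ETc / (Kc × Epan)
Kp = 4.89 / (0.70 × 12.7) = 4.89 / 8.890 = 0.5501

0.55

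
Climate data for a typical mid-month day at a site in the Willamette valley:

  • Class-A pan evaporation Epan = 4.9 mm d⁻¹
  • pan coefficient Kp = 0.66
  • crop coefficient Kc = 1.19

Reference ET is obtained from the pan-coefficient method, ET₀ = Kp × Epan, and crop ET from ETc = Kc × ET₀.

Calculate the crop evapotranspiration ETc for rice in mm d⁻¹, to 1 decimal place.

3.8 mm d⁻¹

ET₀ = 0.66 × 4.9 = 3.2340 mm/d
ETc = Kc × ET₀ = 1.19 × 3.2340 = 3.8485 mm/d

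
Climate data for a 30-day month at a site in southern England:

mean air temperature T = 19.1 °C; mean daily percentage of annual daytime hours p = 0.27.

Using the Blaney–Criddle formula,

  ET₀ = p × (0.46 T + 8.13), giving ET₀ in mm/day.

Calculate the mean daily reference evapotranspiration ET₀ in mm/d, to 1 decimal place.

4.6 mm/d

ET₀ = 0.27 × (0.46 × 19.1 + 8.13) = 0.27 × 16.916 = 4.5673 mm/d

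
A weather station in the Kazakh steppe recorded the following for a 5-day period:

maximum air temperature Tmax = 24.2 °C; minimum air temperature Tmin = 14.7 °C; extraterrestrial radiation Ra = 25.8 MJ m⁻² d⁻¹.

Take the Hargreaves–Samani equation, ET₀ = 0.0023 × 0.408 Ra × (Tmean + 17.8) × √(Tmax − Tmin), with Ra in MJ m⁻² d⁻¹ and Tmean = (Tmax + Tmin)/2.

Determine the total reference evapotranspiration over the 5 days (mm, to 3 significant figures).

13.9 mm

Tmean = (24.2 + 14.7)/2 = 19.45 °C
0.408 Ra = 0.408 × 25.8 = 10.5264 mm/d equivalent
ET₀ = 0.0023 × 10.5264 × (19.45 + 17.8) × √9.5 = 0.0023 × 10.5264 × 37.25 × 3.0822 = 2.7797 mm/d
Over 5 days: 2.7797 × 5 = 13.899 mm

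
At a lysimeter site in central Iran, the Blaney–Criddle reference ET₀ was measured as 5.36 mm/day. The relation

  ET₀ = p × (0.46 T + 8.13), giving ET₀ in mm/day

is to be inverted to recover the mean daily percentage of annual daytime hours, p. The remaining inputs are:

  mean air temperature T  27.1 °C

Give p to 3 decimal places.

0.260

p = ET₀ / (0.46 T + 8.13) = 5.36 / (0.46 × 27.1 + 8.13) = 5.36 / 20.596 = 0.2602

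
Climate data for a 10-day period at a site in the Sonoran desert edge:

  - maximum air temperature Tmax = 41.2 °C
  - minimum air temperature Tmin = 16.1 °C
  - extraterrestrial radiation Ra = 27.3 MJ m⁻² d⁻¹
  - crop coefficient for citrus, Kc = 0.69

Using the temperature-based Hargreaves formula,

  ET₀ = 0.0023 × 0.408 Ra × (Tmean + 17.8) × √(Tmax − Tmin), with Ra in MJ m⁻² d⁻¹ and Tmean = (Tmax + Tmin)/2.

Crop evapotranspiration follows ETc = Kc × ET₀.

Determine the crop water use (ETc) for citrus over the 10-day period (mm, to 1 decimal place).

Tmean = (41.2 + 16.1)/2 = 28.65 °C
0.408 Ra = 0.408 × 27.3 = 11.1384 mm/d equivalent
ET₀ = 0.0023 × 11.1384 × (28.65 + 17.8) × √25.1 = 0.0023 × 11.1384 × 46.45 × 5.0100 = 5.9618 mm/d
ETc = Kc × ET₀ = 0.69 × 5.9618 = 4.1136 mm/d
Over 10 days: 4.1136 × 10 = 41.136 mm

41.1 mm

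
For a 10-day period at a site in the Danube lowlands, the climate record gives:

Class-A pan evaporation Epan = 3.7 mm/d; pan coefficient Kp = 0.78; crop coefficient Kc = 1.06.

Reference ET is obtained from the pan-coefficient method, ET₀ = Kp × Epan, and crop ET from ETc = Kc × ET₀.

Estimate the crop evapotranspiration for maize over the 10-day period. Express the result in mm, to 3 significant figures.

30.6 mm

ET₀ = 0.78 × 3.7 = 2.8860 mm/d
ETc = Kc × ET₀ = 1.06 × 2.8860 = 3.0592 mm/d
Over 10 days: 3.0592 × 10 = 30.592 mm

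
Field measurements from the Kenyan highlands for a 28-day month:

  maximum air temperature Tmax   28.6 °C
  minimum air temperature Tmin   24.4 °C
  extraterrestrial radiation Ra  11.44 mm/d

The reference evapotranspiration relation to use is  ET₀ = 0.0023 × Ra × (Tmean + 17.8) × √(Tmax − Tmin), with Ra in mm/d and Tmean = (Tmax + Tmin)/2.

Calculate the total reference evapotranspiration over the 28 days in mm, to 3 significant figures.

Tmean = (28.6 + 24.4)/2 = 26.50 °C
ET₀ = 0.0023 × 11.44 × (26.50 + 17.8) × √4.2 = 0.0023 × 11.44 × 44.30 × 2.0494 = 2.3888 mm/d
Over 28 days: 2.3888 × 28 = 66.886 mm

66.9 mm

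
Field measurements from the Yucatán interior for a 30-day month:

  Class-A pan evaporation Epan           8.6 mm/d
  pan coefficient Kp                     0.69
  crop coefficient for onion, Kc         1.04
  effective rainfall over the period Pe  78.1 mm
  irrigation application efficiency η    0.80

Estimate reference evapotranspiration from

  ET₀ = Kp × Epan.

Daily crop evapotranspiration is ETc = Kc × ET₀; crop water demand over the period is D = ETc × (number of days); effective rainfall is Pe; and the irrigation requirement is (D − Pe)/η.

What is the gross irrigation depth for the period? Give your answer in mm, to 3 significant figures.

ET₀ = 0.69 × 8.6 = 5.9340 mm/d
ETc = Kc × ET₀ = 1.04 × 5.9340 = 6.1714 mm/d
Crop demand D = ETc × 30 d = 6.1714 × 30 = 185.142 mm
D − Pe = 185.142 − 78.1 = 107.042 mm
Gross irrigation = 107.042 / 0.80 = 133.803 mm

134 mm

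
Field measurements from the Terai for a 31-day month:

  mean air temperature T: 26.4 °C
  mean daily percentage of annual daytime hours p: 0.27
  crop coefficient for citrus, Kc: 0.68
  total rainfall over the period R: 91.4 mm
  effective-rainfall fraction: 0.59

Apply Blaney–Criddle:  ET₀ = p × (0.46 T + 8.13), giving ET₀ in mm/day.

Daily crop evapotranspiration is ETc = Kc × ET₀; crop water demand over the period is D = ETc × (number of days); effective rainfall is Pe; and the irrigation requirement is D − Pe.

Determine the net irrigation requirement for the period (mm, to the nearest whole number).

ET₀ = 0.27 × (0.46 × 26.4 + 8.13) = 0.27 × 20.274 = 5.4740 mm/d
ETc = Kc × ET₀ = 0.68 × 5.4740 = 3.7223 mm/d
Crop demand D = ETc × 31 d = 3.7223 × 31 = 115.391 mm
Pe = 0.59 × 91.4 = 53.926 mm
D − Pe = 115.391 − 53.926 = 61.465 mm

61 mm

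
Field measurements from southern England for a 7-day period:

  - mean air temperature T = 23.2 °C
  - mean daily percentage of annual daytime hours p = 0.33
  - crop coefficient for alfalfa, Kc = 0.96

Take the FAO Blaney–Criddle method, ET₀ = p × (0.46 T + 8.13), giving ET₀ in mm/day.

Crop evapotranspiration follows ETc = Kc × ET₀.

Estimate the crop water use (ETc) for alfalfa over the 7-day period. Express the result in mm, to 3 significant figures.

ET₀ = 0.33 × (0.46 × 23.2 + 8.13) = 0.33 × 18.802 = 6.2047 mm/d
ETc = Kc × ET₀ = 0.96 × 6.2047 = 5.9565 mm/d
Over 7 days: 5.9565 × 7 = 41.696 mm

41.7 mm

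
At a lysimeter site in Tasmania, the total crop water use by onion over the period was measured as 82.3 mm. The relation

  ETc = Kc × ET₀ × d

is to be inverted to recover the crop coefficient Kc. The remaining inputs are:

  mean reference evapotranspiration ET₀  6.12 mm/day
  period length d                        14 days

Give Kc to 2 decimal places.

0.96

ETc = Kc × ET₀ × d  ⇒  Kc = ETc / (ET₀ × d)
Kc = 82.3 / (6.12 × 14) = 82.3 / 85.68 = 0.9606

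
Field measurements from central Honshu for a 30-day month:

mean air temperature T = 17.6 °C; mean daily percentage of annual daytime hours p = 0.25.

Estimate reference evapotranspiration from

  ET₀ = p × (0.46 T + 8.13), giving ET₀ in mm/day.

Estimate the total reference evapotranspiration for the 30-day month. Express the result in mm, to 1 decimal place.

121.7 mm

ET₀ = 0.25 × (0.46 × 17.6 + 8.13) = 0.25 × 16.226 = 4.0565 mm/d
Monthly total = 4.0565 × 30 = 121.695 mm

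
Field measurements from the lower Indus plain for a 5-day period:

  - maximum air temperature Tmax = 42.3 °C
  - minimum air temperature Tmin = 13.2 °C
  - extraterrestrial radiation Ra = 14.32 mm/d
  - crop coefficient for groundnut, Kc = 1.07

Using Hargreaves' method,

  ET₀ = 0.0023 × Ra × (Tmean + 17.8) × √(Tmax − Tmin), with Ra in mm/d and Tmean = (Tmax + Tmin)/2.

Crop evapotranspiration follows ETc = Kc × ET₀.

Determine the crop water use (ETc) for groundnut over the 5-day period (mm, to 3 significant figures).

Tmean = (42.3 + 13.2)/2 = 27.75 °C
ET₀ = 0.0023 × 14.32 × (27.75 + 17.8) × √29.1 = 0.0023 × 14.32 × 45.55 × 5.3944 = 8.0929 mm/d
ETc = Kc × ET₀ = 1.07 × 8.0929 = 8.6594 mm/d
Over 5 days: 8.6594 × 5 = 43.297 mm

43.3 mm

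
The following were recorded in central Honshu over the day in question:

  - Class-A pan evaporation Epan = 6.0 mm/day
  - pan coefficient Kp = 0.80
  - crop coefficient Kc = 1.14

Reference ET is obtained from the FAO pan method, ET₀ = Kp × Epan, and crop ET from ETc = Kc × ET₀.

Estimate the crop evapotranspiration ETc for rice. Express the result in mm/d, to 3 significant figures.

ET₀ = 0.80 × 6.0 = 4.8000 mm/d
ETc = Kc × ET₀ = 1.14 × 4.8000 = 5.4720 mm/d

5.47 mm/d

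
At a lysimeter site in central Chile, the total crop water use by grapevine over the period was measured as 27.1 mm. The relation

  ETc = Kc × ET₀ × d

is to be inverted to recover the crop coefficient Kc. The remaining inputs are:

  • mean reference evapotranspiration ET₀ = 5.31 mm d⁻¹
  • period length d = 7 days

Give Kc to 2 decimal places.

ETc = Kc × ET₀ × d  ⇒  Kc = ETc / (ET₀ × d)
Kc = 27.1 / (5.31 × 7) = 27.1 / 37.17 = 0.7291

0.73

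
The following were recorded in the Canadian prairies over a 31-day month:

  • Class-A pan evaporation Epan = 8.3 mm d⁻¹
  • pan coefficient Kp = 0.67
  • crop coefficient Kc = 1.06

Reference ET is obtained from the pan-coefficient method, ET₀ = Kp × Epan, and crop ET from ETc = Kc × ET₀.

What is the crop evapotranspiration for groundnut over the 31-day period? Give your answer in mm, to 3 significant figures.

ET₀ = 0.67 × 8.3 = 5.5610 mm/d
ETc = Kc × ET₀ = 1.06 × 5.5610 = 5.8947 mm/d
Over 31 days: 5.8947 × 31 = 182.736 mm

183 mm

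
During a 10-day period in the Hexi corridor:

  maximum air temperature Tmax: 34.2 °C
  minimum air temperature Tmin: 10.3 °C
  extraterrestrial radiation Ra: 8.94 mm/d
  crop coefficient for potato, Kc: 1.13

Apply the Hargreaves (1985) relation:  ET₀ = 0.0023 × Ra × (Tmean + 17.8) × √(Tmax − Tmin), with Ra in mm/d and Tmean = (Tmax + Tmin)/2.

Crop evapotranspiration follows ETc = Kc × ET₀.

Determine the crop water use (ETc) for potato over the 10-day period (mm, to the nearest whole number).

45 mm

Tmean = (34.2 + 10.3)/2 = 22.25 °C
ET₀ = 0.0023 × 8.94 × (22.25 + 17.8) × √23.9 = 0.0023 × 8.94 × 40.05 × 4.8888 = 4.0260 mm/d
ETc = Kc × ET₀ = 1.13 × 4.0260 = 4.5494 mm/d
Over 10 days: 4.5494 × 10 = 45.494 mm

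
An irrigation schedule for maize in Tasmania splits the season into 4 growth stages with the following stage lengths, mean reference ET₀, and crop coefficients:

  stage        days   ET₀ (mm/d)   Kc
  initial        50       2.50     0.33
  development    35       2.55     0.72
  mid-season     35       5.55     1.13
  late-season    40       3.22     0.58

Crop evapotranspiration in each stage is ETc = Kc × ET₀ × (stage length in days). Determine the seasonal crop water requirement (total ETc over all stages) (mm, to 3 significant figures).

400 mm

initial: 0.33 × 2.50 × 50 = 41.25 mm
development: 0.72 × 2.55 × 35 = 64.26 mm
mid-season: 1.13 × 5.55 × 35 = 219.50 mm
late-season: 0.58 × 3.22 × 40 = 74.70 mm
Seasonal total = 399.71 mm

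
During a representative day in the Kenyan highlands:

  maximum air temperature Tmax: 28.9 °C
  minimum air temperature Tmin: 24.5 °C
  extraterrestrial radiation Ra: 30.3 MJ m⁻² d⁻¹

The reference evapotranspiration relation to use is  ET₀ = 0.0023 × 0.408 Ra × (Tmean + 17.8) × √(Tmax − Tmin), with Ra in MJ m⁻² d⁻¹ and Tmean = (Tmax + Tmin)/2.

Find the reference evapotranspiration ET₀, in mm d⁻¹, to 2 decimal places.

2.65 mm d⁻¹

Tmean = (28.9 + 24.5)/2 = 26.70 °C
0.408 Ra = 0.408 × 30.3 = 12.3624 mm/d equivalent
ET₀ = 0.0023 × 12.3624 × (26.70 + 17.8) × √4.4 = 0.0023 × 12.3624 × 44.50 × 2.0976 = 2.6541 mm/d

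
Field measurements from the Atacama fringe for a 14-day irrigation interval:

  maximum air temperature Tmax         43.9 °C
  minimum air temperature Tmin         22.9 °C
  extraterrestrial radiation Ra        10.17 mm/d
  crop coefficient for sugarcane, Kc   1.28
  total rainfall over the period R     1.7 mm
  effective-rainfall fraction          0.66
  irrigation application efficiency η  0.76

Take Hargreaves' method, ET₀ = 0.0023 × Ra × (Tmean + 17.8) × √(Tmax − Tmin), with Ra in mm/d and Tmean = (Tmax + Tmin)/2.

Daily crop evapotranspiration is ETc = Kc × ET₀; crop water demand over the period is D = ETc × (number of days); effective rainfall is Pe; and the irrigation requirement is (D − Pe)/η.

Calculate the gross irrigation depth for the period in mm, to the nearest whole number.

Tmean = (43.9 + 22.9)/2 = 33.40 °C
ET₀ = 0.0023 × 10.17 × (33.40 + 17.8) × √21.0 = 0.0023 × 10.17 × 51.20 × 4.5826 = 5.4882 mm/d
ETc = Kc × ET₀ = 1.28 × 5.4882 = 7.0249 mm/d
Crop demand D = ETc × 14 d = 7.0249 × 14 = 98.349 mm
Pe = 0.66 × 1.7 = 1.122 mm
D − Pe = 98.349 − 1.122 = 97.227 mm
Gross irrigation = 97.227 / 0.76 = 127.930 mm

128 mm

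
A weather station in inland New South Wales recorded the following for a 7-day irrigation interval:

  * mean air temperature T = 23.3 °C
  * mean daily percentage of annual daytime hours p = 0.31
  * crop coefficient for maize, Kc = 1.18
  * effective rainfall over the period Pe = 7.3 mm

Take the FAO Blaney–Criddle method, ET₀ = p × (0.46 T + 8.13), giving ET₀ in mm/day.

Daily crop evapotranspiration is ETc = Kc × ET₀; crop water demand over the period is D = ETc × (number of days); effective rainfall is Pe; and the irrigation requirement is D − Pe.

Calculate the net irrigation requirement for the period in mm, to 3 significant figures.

ET₀ = 0.31 × (0.46 × 23.3 + 8.13) = 0.31 × 18.848 = 5.8429 mm/d
ETc = Kc × ET₀ = 1.18 × 5.8429 = 6.8946 mm/d
Crop demand D = ETc × 7 d = 6.8946 × 7 = 48.262 mm
D − Pe = 48.262 − 7.3 = 40.962 mm

41.0 mm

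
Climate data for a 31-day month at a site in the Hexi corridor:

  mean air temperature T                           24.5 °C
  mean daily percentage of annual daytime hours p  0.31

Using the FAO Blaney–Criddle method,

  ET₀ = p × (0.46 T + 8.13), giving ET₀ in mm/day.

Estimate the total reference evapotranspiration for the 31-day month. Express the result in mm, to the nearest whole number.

ET₀ = 0.31 × (0.46 × 24.5 + 8.13) = 0.31 × 19.400 = 6.0140 mm/d
Monthly total = 6.0140 × 31 = 186.434 mm

186 mm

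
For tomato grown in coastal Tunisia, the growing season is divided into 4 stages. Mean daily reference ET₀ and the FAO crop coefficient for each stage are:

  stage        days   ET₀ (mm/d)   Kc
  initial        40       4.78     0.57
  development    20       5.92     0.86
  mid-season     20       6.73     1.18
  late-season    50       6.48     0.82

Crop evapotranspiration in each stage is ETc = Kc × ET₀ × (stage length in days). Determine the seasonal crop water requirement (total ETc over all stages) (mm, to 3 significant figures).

initial: 0.57 × 4.78 × 40 = 108.98 mm
development: 0.86 × 5.92 × 20 = 101.82 mm
mid-season: 1.18 × 6.73 × 20 = 158.83 mm
late-season: 0.82 × 6.48 × 50 = 265.68 mm
Seasonal total = 635.31 mm

635 mm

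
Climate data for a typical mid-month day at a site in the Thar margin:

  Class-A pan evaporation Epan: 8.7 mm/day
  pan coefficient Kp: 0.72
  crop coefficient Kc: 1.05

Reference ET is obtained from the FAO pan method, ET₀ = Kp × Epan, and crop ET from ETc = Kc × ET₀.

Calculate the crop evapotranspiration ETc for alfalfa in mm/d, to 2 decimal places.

6.58 mm/d

ET₀ = 0.72 × 8.7 = 6.2640 mm/d
ETc = Kc × ET₀ = 1.05 × 6.2640 = 6.5772 mm/d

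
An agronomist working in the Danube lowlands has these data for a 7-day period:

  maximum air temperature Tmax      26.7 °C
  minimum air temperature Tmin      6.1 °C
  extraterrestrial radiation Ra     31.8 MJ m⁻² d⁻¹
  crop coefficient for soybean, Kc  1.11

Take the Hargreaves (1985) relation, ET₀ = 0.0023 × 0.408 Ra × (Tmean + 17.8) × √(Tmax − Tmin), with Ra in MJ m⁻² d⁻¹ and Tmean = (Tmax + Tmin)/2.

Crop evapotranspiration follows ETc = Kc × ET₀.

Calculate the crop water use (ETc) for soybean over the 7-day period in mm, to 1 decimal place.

Tmean = (26.7 + 6.1)/2 = 16.40 °C
0.408 Ra = 0.408 × 31.8 = 12.9744 mm/d equivalent
ET₀ = 0.0023 × 12.9744 × (16.40 + 17.8) × √20.6 = 0.0023 × 12.9744 × 34.20 × 4.5387 = 4.6320 mm/d
ETc = Kc × ET₀ = 1.11 × 4.6320 = 5.1415 mm/d
Over 7 days: 5.1415 × 7 = 35.991 mm

36.0 mm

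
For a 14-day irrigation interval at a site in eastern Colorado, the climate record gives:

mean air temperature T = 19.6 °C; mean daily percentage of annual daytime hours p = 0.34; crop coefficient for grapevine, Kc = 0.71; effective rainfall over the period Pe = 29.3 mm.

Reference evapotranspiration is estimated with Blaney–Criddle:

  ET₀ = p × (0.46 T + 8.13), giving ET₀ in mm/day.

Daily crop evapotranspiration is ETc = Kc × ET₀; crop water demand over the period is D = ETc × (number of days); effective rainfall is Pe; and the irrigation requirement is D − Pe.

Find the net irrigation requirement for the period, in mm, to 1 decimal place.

28.6 mm

ET₀ = 0.34 × (0.46 × 19.6 + 8.13) = 0.34 × 17.146 = 5.8296 mm/d
ETc = Kc × ET₀ = 0.71 × 5.8296 = 4.1390 mm/d
Crop demand D = ETc × 14 d = 4.1390 × 14 = 57.946 mm
D − Pe = 57.946 − 29.3 = 28.646 mm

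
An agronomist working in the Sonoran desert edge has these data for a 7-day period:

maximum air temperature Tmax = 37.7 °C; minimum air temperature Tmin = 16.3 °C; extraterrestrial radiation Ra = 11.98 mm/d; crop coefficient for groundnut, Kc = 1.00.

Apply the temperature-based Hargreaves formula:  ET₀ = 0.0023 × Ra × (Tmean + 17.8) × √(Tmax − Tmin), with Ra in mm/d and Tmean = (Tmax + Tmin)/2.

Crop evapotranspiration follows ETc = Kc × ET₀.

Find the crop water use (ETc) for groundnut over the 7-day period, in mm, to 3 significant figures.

40.0 mm

Tmean = (37.7 + 16.3)/2 = 27.00 °C
ET₀ = 0.0023 × 11.98 × (27.00 + 17.8) × √21.4 = 0.0023 × 11.98 × 44.80 × 4.6260 = 5.7104 mm/d
ETc = Kc × ET₀ = 1.00 × 5.7104 = 5.7104 mm/d
Over 7 days: 5.7104 × 7 = 39.973 mm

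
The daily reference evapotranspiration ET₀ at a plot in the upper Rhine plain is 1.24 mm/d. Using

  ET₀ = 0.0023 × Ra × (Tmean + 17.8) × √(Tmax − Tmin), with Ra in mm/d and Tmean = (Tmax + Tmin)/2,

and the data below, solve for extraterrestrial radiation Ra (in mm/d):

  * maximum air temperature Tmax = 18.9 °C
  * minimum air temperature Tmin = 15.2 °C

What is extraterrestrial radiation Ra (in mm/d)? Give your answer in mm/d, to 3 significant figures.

8.04 mm/d

Tmean = 17.05 °C; √ΔT = 1.9235
Ra = ET₀ / [0.0023 × (Tmean+17.8) × √ΔT] = 1.24 / (0.0023 × 34.85 × 1.9235) = 8.043 mm/d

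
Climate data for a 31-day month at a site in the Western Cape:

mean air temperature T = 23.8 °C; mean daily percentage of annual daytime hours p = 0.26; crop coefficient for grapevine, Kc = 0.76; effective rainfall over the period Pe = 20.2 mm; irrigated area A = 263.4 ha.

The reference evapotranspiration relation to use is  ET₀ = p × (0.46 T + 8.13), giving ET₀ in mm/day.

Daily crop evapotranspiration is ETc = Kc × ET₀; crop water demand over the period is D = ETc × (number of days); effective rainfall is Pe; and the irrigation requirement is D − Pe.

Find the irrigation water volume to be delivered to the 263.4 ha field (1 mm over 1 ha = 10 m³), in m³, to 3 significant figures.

255000 m³

ET₀ = 0.26 × (0.46 × 23.8 + 8.13) = 0.26 × 19.078 = 4.9603 mm/d
ETc = Kc × ET₀ = 0.76 × 4.9603 = 3.7698 mm/d
Crop demand D = ETc × 31 d = 3.7698 × 31 = 116.864 mm
D − Pe = 116.864 − 20.2 = 96.664 mm
Volume = 96.664 mm × 263.4 ha × 10 = 254613.0 m³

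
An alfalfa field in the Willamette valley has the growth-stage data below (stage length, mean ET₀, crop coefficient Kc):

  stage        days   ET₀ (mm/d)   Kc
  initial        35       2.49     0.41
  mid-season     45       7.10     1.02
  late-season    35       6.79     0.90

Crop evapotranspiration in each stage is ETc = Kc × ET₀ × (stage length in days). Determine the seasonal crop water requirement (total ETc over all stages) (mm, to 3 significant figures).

576 mm

initial: 0.41 × 2.49 × 35 = 35.73 mm
mid-season: 1.02 × 7.10 × 45 = 325.89 mm
late-season: 0.90 × 6.79 × 35 = 213.89 mm
Seasonal total = 575.51 mm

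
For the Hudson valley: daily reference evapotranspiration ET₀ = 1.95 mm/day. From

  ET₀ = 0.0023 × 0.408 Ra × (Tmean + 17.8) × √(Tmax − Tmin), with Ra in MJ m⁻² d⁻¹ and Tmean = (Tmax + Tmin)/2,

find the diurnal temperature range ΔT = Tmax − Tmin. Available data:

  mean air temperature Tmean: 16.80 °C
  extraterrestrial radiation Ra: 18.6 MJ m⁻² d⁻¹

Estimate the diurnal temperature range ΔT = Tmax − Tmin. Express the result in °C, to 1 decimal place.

√ΔT = ET₀ / [0.0023 × 0.408 × Ra × (Tmean+17.8)] = 1.95 / (0.0023 × 7.5888 × 34.60) = 3.2289
ΔT = 3.2289² = 10.426 °C

10.4 °C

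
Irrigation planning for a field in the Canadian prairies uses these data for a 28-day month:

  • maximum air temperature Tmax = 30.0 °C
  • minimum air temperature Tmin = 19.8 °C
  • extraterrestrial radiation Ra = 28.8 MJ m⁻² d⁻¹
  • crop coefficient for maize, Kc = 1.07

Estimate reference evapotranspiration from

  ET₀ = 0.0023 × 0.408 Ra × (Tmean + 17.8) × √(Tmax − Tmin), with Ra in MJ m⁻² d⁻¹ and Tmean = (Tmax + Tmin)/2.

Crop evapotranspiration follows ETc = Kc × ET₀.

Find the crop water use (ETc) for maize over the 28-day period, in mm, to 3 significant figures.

110 mm

Tmean = (30.0 + 19.8)/2 = 24.90 °C
0.408 Ra = 0.408 × 28.8 = 11.7504 mm/d equivalent
ET₀ = 0.0023 × 11.7504 × (24.90 + 17.8) × √10.2 = 0.0023 × 11.7504 × 42.70 × 3.1937 = 3.6856 mm/d
ETc = Kc × ET₀ = 1.07 × 3.6856 = 3.9436 mm/d
Over 28 days: 3.9436 × 28 = 110.421 mm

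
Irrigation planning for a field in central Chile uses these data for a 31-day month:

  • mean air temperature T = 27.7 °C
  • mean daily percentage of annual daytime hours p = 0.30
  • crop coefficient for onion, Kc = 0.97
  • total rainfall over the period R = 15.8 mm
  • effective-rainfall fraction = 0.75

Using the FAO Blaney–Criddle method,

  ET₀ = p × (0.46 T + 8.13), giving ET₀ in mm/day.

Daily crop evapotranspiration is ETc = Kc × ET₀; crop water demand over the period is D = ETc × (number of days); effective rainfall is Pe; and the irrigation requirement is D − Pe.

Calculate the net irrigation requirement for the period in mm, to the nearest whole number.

176 mm

ET₀ = 0.30 × (0.46 × 27.7 + 8.13) = 0.30 × 20.872 = 6.2616 mm/d
ETc = Kc × ET₀ = 0.97 × 6.2616 = 6.0738 mm/d
Crop demand D = ETc × 31 d = 6.0738 × 31 = 188.288 mm
Pe = 0.75 × 15.8 = 11.850 mm
D − Pe = 188.288 − 11.850 = 176.438 mm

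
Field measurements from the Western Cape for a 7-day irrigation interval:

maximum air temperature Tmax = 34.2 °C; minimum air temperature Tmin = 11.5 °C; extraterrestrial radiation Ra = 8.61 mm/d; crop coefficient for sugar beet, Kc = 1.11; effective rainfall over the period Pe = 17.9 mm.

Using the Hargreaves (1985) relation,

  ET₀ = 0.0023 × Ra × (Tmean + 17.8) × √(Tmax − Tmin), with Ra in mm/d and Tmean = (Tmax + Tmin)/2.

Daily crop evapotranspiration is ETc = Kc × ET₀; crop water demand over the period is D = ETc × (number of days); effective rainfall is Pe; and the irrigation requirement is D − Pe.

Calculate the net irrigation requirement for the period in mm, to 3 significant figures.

11.9 mm

Tmean = (34.2 + 11.5)/2 = 22.85 °C
ET₀ = 0.0023 × 8.61 × (22.85 + 17.8) × √22.7 = 0.0023 × 8.61 × 40.65 × 4.7645 = 3.8354 mm/d
ETc = Kc × ET₀ = 1.11 × 3.8354 = 4.2573 mm/d
Crop demand D = ETc × 7 d = 4.2573 × 7 = 29.801 mm
D − Pe = 29.801 − 17.9 = 11.901 mm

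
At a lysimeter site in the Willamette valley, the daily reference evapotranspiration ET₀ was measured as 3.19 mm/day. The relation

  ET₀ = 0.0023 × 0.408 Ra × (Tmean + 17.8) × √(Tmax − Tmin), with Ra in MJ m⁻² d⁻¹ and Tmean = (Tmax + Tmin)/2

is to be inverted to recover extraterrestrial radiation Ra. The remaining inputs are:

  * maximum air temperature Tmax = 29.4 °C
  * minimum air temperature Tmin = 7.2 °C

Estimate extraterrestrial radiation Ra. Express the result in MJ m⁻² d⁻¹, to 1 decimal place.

20.0 MJ m⁻² d⁻¹

Tmean = (29.4+7.2)/2 = 18.30 °C; ΔT = 22.2
Ra = ET₀ / [0.0023 × 0.408 × (Tmean+17.8) × √ΔT]
   = 3.19 / (0.0023 × 0.408 × 36.10 × 4.7117) = 19.986 MJ m⁻² d⁻¹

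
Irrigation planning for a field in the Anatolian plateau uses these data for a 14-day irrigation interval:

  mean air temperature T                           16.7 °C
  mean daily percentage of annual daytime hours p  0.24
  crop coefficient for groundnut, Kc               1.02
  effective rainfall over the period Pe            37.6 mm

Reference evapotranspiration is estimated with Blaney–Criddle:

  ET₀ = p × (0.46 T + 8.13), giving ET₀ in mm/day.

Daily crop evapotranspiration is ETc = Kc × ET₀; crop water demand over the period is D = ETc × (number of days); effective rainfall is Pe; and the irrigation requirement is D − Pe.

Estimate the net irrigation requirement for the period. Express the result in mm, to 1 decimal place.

ET₀ = 0.24 × (0.46 × 16.7 + 8.13) = 0.24 × 15.812 = 3.7949 mm/d
ETc = Kc × ET₀ = 1.02 × 3.7949 = 3.8708 mm/d
Crop demand D = ETc × 14 d = 3.8708 × 14 = 54.191 mm
D − Pe = 54.191 − 37.6 = 16.591 mm

16.6 mm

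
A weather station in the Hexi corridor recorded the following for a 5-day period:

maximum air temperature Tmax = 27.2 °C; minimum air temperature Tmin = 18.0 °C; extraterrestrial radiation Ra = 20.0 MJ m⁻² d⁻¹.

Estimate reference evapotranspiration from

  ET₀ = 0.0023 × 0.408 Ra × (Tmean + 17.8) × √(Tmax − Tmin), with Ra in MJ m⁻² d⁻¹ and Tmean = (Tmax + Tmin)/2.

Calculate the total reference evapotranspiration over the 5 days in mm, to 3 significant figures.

Tmean = (27.2 + 18.0)/2 = 22.60 °C
0.408 Ra = 0.408 × 20.0 = 8.1600 mm/d equivalent
ET₀ = 0.0023 × 8.1600 × (22.60 + 17.8) × √9.2 = 0.0023 × 8.1600 × 40.40 × 3.0332 = 2.2999 mm/d
Over 5 days: 2.2999 × 5 = 11.500 mm

11.5 mm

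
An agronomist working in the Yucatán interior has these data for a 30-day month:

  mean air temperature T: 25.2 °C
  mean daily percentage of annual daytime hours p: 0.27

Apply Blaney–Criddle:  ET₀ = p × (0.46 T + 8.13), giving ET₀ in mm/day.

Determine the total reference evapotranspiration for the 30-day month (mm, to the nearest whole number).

ET₀ = 0.27 × (0.46 × 25.2 + 8.13) = 0.27 × 19.722 = 5.3249 mm/d
Monthly total = 5.3249 × 30 = 159.747 mm

160 mm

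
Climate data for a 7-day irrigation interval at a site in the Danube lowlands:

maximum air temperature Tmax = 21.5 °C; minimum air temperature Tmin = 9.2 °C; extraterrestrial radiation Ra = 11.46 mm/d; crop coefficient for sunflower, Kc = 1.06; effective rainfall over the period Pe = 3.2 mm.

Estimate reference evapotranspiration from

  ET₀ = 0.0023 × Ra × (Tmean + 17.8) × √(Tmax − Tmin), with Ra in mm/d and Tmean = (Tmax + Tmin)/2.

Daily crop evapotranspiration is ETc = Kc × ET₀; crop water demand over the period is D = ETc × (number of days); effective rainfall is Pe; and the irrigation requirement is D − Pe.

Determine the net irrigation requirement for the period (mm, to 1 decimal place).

Tmean = (21.5 + 9.2)/2 = 15.35 °C
ET₀ = 0.0023 × 11.46 × (15.35 + 17.8) × √12.3 = 0.0023 × 11.46 × 33.15 × 3.5071 = 3.0644 mm/d
ETc = Kc × ET₀ = 1.06 × 3.0644 = 3.2483 mm/d
Crop demand D = ETc × 7 d = 3.2483 × 7 = 22.738 mm
D − Pe = 22.738 − 3.2 = 19.538 mm

19.5 mm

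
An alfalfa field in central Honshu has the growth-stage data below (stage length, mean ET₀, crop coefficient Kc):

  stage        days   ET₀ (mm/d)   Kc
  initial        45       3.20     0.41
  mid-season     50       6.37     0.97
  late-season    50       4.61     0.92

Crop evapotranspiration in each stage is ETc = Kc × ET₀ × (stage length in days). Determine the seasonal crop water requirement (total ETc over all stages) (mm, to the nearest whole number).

580 mm

initial: 0.41 × 3.20 × 45 = 59.04 mm
mid-season: 0.97 × 6.37 × 50 = 308.95 mm
late-season: 0.92 × 4.61 × 50 = 212.06 mm
Seasonal total = 580.05 mm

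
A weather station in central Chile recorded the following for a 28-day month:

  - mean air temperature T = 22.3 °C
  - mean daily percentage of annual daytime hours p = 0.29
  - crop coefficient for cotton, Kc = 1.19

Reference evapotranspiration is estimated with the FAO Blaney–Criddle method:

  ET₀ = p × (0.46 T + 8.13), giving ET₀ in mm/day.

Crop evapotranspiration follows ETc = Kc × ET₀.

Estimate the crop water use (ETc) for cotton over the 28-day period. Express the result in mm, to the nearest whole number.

178 mm

ET₀ = 0.29 × (0.46 × 22.3 + 8.13) = 0.29 × 18.388 = 5.3325 mm/d
ETc = Kc × ET₀ = 1.19 × 5.3325 = 6.3457 mm/d
Over 28 days: 6.3457 × 28 = 177.680 mm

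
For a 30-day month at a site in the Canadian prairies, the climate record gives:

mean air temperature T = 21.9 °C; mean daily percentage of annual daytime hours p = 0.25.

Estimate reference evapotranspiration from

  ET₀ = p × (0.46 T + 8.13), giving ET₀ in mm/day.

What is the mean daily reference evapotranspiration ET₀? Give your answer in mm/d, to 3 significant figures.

ET₀ = 0.25 × (0.46 × 21.9 + 8.13) = 0.25 × 18.204 = 4.5510 mm/d

4.55 mm/d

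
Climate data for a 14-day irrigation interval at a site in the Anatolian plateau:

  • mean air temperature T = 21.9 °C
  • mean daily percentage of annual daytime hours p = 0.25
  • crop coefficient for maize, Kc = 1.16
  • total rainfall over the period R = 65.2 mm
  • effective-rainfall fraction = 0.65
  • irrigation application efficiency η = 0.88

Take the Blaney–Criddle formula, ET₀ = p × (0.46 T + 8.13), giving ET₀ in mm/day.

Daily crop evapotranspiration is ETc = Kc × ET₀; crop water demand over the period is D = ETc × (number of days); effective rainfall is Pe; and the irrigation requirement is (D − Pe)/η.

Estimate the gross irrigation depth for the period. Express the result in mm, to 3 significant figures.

ET₀ = 0.25 × (0.46 × 21.9 + 8.13) = 0.25 × 18.204 = 4.5510 mm/d
ETc = Kc × ET₀ = 1.16 × 4.5510 = 5.2792 mm/d
Crop demand D = ETc × 14 d = 5.2792 × 14 = 73.909 mm
Pe = 0.65 × 65.2 = 42.380 mm
D − Pe = 73.909 − 42.380 = 31.529 mm
Gross irrigation = 31.529 / 0.88 = 35.828 mm

35.8 mm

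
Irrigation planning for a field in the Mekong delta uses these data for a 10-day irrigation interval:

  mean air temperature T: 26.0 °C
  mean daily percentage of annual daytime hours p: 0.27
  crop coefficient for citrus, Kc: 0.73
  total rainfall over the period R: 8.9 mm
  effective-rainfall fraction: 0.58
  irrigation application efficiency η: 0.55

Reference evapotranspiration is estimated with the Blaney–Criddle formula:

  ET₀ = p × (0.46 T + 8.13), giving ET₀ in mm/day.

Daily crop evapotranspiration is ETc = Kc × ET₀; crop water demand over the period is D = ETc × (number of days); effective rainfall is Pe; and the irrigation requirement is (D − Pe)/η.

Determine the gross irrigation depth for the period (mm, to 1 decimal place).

62.6 mm

ET₀ = 0.27 × (0.46 × 26.0 + 8.13) = 0.27 × 20.090 = 5.4243 mm/d
ETc = Kc × ET₀ = 0.73 × 5.4243 = 3.9597 mm/d
Crop demand D = ETc × 10 d = 3.9597 × 10 = 39.597 mm
Pe = 0.58 × 8.9 = 5.162 mm
D − Pe = 39.597 − 5.162 = 34.435 mm
Gross irrigation = 34.435 / 0.55 = 62.609 mm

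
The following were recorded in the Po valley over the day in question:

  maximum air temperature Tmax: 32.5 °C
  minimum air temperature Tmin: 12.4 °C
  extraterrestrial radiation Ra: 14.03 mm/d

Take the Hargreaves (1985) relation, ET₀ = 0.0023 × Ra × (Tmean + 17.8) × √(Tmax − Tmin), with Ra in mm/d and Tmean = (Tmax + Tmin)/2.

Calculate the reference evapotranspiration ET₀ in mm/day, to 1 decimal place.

5.8 mm/day

Tmean = (32.5 + 12.4)/2 = 22.45 °C
ET₀ = 0.0023 × 14.03 × (22.45 + 17.8) × √20.1 = 0.0023 × 14.03 × 40.25 × 4.4833 = 5.8230 mm/d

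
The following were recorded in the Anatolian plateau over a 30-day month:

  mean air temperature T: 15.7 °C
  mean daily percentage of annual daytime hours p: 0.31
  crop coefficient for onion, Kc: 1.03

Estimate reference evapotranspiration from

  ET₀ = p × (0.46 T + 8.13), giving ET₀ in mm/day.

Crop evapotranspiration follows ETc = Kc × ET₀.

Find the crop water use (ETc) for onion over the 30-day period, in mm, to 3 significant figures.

ET₀ = 0.31 × (0.46 × 15.7 + 8.13) = 0.31 × 15.352 = 4.7591 mm/d
ETc = Kc × ET₀ = 1.03 × 4.7591 = 4.9019 mm/d
Over 30 days: 4.9019 × 30 = 147.057 mm

147 mm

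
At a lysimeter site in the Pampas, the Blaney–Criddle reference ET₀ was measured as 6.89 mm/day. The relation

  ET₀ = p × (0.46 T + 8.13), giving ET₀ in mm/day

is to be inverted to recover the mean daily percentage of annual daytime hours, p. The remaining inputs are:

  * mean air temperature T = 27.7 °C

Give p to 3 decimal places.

p = ET₀ / (0.46 T + 8.13) = 6.89 / (0.46 × 27.7 + 8.13) = 6.89 / 20.872 = 0.3301

0.330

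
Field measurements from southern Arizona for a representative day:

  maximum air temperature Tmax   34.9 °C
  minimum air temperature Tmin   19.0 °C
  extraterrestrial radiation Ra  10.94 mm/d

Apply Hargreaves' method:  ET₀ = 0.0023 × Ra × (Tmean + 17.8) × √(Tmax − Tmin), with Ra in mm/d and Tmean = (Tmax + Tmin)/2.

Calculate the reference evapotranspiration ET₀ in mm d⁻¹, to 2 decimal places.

4.49 mm d⁻¹

Tmean = (34.9 + 19.0)/2 = 26.95 °C
ET₀ = 0.0023 × 10.94 × (26.95 + 17.8) × √15.9 = 0.0023 × 10.94 × 44.75 × 3.9875 = 4.4899 mm/d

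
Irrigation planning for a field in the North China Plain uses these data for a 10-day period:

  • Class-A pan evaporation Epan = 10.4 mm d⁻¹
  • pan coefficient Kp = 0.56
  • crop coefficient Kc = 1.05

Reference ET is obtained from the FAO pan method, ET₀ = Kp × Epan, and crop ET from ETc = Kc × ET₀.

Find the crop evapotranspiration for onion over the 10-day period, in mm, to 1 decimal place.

ET₀ = 0.56 × 10.4 = 5.8240 mm/d
ETc = Kc × ET₀ = 1.05 × 5.8240 = 6.1152 mm/d
Over 10 days: 6.1152 × 10 = 61.152 mm

61.2 mm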